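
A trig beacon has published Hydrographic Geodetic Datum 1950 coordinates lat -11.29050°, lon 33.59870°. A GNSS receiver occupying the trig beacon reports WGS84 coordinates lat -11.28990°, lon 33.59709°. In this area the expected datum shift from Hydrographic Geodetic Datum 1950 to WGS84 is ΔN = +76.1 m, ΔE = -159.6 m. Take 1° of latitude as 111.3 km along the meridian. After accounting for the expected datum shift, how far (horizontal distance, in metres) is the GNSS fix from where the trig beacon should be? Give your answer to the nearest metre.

Observed coordinate differences: Δφ = +0.00060°, Δλ = -0.00161°.
Converting to metres (1° lat = 111300 m, cos φ = 0.980647): observed ΔN = 66.8 m, observed ΔE = -175.7 m.
Subtracting the expected shift leaves a residual of 66.8 − (76.1) = -9.3 m north and -175.7 − (-159.6) = -16.1 m east.
Residual distance = √((-9.3)² + (-16.1)²) = 18.6 m.

19 m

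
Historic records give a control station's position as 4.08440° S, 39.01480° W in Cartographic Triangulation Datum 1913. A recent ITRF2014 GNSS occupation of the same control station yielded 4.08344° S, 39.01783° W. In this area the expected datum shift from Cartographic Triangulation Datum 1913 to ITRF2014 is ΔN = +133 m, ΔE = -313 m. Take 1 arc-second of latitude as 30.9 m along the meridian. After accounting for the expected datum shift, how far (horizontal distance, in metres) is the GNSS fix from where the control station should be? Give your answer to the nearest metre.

35 m

Observed coordinate differences: Δφ = +0.00096°, Δλ = -0.00303°.
Converting to metres (1° lat = 111240 m, cos φ = 0.997460): observed ΔN = 106.8 m, observed ΔE = -336.2 m.
Subtracting the expected shift leaves a residual of 106.8 − (133) = -26.2 m north and -336.2 − (-313) = -23.2 m east.
Residual distance = √((-26.2)² + (-23.2)²) = 35.0 m.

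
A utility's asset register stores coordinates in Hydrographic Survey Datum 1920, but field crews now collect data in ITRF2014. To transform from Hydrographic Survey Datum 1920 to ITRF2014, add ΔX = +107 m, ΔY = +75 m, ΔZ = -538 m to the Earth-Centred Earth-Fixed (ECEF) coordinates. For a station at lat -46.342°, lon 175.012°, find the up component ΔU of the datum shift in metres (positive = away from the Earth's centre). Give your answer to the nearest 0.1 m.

ΔU = 320.1 m

At φ = -46.342°, λ = 175.012°: sin φ = -0.723473, cos φ = 0.690352, sin λ = 0.086947, cos λ = -0.996213.
ΔU = cos φ cos λ·ΔX + cos φ sin λ·ΔY + sin φ·ΔZ = (0.690352)(-0.996213)(107) + (0.690352)(0.086947)(75) + (-0.723473)(-538) = 320.14 m.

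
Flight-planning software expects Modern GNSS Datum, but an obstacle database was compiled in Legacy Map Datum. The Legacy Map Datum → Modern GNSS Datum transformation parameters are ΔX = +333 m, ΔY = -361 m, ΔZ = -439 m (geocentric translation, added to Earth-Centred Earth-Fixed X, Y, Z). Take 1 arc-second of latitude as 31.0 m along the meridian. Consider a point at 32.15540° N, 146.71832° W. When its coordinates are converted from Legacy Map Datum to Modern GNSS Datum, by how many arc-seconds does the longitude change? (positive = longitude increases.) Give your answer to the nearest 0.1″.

Δλ = 18.5″

sin φ = 0.532217, cos φ = 0.846608, sin λ = -0.548756, cos λ = -0.835983.
East component: ΔE = −sin λ·ΔX + cos λ·ΔY = −(-0.548756)(333) + (-0.835983)(-361) = 484.53 m.
1° of latitude spans 3600 × 31.00 = 111600 m; at latitude φ, 1° of longitude spans that × cos φ = 94481.4 m, so Δλ = 484.53 / 94481.4 × 3600 = 18.462″.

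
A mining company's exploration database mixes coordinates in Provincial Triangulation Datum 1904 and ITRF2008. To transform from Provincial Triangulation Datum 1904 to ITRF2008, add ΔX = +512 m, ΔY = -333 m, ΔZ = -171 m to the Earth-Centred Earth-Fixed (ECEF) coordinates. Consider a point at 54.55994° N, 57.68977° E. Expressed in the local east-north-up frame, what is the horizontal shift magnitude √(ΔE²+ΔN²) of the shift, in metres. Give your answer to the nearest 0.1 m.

617.7 m

The local east axis at (φ, λ) is (−sin λ, cos λ, 0), so ΔE = −sin(57.68977°)·512 + cos(57.68977°)·(-333) = -610.71 m.
The local north axis is (−sin φ cos λ, −sin φ sin λ, cos φ), giving ΔN = -222.962 + 229.296 − 99.155 = -92.82 m.
Horizontal magnitude = √(ΔE² + ΔN²) = √((-610.71)² + (-92.82)²) = 617.73 m.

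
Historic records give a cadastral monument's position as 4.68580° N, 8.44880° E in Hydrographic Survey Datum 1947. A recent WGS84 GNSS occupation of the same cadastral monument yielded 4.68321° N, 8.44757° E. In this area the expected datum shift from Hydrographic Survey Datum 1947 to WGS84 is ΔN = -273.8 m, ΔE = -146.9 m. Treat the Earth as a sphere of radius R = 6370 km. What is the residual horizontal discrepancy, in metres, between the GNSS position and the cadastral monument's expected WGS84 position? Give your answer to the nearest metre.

Observed coordinate differences: Δφ = -0.00259°, Δλ = -0.00123°.
Converting to metres (1° lat = 111177 m, cos φ = 0.996658): observed ΔN = -287.9 m, observed ΔE = -136.3 m.
Subtracting the expected shift leaves a residual of -287.9 − (-273.8) = -14.1 m north and -136.3 − (-146.9) = 10.6 m east.
Residual distance = √((-14.1)² + 10.6²) = 17.7 m.

18 m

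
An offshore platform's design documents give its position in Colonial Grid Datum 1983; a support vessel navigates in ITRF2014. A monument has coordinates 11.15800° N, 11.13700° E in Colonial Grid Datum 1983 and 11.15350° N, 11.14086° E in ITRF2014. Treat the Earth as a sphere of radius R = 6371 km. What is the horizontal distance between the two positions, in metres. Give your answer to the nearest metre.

Δφ = 11.15350° − 11.15800° = -0.00450°; Δλ = 11.14086° − 11.13700° = +0.00386°.
1° along a meridian = πR/180 = 111195 m.
ΔN = Δφ × 111195 = -500.4 m; ΔE = Δλ × 111195 × cos(11.15800°) = +0.00386 × 111195 × 0.981097 = 421.1 m.
Distance = √(ΔE² + ΔN²) = √(421.1² + (-500.4)²) = 654.0 m.

654 m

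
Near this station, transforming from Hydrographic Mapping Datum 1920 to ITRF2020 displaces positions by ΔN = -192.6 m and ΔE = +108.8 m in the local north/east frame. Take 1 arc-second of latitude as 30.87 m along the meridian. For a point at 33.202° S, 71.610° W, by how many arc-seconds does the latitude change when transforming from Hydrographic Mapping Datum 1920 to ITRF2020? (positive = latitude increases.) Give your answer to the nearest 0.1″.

Δφ = -6.2″

1″ of latitude = 30.87 m, so Δφ = -192.6 / 30.87 = -6.239″.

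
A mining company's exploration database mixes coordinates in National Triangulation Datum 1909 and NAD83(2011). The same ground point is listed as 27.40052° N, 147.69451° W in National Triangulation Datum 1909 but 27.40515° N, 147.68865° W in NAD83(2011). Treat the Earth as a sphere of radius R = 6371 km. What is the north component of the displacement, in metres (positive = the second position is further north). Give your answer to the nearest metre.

Δφ = 27.40515° − 27.40052° = +0.00463°; Δλ = -147.68865° − -147.69451° = +0.00586°.
1° along a meridian = πR/180 = 111195 m.
ΔN = Δφ × 111195 = 514.8 m; ΔE = Δλ × 111195 × cos(27.40052°) = +0.00586 × 111195 × 0.887811 = 578.5 m.

ΔN = 515 m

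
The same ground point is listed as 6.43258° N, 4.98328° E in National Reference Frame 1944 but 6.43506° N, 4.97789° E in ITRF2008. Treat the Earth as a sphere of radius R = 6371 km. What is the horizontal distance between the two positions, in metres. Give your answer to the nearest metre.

656 m

Δφ = 6.43506° − 6.43258° = +0.00248°; Δλ = 4.97789° − 4.98328° = -0.00539°.
1° along a meridian = πR/180 = 111195 m.
ΔN = Δφ × 111195 = 275.8 m; ΔE = Δλ × 111195 × cos(6.43258°) = -0.00539 × 111195 × 0.993704 = -595.6 m.
Distance = √(ΔE² + ΔN²) = √((-595.6)² + 275.8²) = 656.3 m.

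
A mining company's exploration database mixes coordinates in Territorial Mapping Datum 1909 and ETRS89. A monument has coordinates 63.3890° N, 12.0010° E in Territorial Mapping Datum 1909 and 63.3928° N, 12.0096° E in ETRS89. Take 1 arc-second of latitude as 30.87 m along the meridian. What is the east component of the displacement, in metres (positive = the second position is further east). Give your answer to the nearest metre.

Δφ = 63.3928° − 63.3890° = +0.0038°; Δλ = 12.0096° − 12.0010° = +0.0086°.
1° of latitude = 3600 × 30.87 = 111132 m.
ΔN = Δφ × 111132 = 422.3 m; ΔE = Δλ × 111132 × cos(63.3890°) = +0.0086 × 111132 × 0.447931 = 428.1 m.

ΔE = 428 m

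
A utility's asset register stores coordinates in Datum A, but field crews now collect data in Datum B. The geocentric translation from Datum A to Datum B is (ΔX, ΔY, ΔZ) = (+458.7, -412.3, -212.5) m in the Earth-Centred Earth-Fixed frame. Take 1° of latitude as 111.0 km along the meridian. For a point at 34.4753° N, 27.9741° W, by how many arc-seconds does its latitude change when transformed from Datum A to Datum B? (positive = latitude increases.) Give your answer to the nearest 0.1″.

sin φ = 0.566051, cos φ = 0.824370, sin λ = -0.469072, cos λ = 0.883160.
North component: ΔN = −sin φ cos λ·ΔX − sin φ sin λ·ΔY + cos φ·ΔZ = −(0.566051)(0.883160)(458.7) − (0.566051)(-0.469072)(-412.3) + (0.824370)(-212.5) = -513.96 m.
1° of latitude spans 111000 m, so Δφ = -513.96 / 111000 × 3600 = -16.669″.

Δφ = -16.7″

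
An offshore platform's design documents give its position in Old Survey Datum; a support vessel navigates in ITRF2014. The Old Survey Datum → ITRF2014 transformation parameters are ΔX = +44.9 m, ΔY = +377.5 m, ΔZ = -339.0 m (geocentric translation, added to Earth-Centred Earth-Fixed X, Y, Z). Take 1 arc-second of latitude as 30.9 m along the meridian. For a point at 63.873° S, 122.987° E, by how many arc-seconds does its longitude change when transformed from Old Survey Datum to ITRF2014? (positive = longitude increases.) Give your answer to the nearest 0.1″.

sin φ = -0.897820, cos φ = 0.440362, sin λ = 0.838794, cos λ = -0.544449.
East component: ΔE = −sin λ·ΔX + cos λ·ΔY = −(0.838794)(44.9) + (-0.544449)(377.5) = -243.19 m.
1° of latitude spans 3600 × 30.90 = 111240 m; at latitude φ, 1° of longitude spans that × cos φ = 48985.9 m, so Δλ = -243.19 / 48985.9 × 3600 = -17.872″.

Δλ = -17.9″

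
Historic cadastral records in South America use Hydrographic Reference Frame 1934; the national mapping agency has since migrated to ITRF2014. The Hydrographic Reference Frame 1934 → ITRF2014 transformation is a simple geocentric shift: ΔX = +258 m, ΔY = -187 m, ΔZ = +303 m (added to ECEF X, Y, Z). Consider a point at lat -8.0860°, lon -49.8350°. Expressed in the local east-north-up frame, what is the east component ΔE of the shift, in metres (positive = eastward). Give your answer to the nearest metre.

The local east axis at (φ, λ) is (−sin λ, cos λ, 0), so ΔE = −sin(-49.8350°)·258 + cos(-49.8350°)·(-187) = 76.55 m.

ΔE = 77 m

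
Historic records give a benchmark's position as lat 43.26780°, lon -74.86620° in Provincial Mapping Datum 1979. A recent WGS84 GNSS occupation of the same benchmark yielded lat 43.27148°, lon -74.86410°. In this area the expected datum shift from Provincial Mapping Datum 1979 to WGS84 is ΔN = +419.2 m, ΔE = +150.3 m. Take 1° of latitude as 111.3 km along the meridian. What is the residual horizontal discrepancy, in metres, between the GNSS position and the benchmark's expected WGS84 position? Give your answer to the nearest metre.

22 m

Observed coordinate differences: Δφ = +0.00368°, Δλ = +0.00210°.
Converting to metres (1° lat = 111300 m, cos φ = 0.728158): observed ΔN = 409.6 m, observed ΔE = 170.2 m.
Subtracting the expected shift leaves a residual of 409.6 − (419.2) = -9.6 m north and 170.2 − (150.3) = 19.9 m east.
Residual distance = √((-9.6)² + 19.9²) = 22.1 m.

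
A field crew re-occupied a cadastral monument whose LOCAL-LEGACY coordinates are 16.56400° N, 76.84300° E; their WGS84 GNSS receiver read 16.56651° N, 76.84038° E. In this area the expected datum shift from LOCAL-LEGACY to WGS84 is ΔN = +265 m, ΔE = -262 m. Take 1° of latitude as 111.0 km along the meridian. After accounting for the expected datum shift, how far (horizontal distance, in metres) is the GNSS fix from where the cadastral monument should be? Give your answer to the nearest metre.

Observed coordinate differences: Δφ = +0.00251°, Δλ = -0.00262°.
Converting to metres (1° lat = 111000 m, cos φ = 0.958502): observed ΔN = 278.6 m, observed ΔE = -278.8 m.
Subtracting the expected shift leaves a residual of 278.6 − (265) = 13.6 m north and -278.8 − (-262) = -16.8 m east.
Residual distance = √(13.6² + (-16.8)²) = 21.6 m.

22 m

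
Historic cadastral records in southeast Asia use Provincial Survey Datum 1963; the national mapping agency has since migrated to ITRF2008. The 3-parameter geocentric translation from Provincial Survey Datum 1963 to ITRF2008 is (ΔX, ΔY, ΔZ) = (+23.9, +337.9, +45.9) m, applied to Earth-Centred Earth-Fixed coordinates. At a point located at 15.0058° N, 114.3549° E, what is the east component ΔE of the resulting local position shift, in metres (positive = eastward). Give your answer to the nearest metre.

ΔE = -161 m

At φ = 15.0058°, λ = 114.3549°: sin φ = 0.258917, cos φ = 0.965900, sin λ = 0.911009, cos λ = -0.412387.
ΔE = −sin λ·ΔX + cos λ·ΔY = −(0.911009)·(23.9) + (-0.412387)·(337.9) = -161.12 m.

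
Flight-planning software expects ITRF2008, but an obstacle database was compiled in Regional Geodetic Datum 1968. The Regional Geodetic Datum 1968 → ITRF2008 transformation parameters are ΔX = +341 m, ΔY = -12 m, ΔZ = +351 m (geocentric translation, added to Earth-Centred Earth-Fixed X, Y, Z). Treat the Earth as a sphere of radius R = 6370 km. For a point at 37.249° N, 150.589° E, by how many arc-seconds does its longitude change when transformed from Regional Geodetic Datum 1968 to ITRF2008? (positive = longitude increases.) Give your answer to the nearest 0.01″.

Δλ = -6.39″

sin φ = 0.605280, cos φ = 0.796013, sin λ = 0.491071, cos λ = -0.871120.
East component: ΔE = −sin λ·ΔX + cos λ·ΔY = −(0.491071)(341) + (-0.871120)(-12) = -157.00 m.
1° of latitude spans πR/180 = 111177 m; at latitude φ, 1° of longitude spans that × cos φ = 88498.7 m, so Δλ = -157.00 / 88498.7 × 3600 = -6.387″.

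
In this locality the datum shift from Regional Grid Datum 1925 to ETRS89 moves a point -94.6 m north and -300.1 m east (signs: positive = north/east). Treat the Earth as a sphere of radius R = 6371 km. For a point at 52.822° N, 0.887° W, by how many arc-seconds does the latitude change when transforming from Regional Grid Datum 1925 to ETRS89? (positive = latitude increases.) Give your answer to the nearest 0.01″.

Δφ = -3.06″

On a sphere of radius R, 1 rad of latitude = R, so Δφ = ΔN / R = -94.6 / 6371000 = -1.4849e-05 rad = -3.063″.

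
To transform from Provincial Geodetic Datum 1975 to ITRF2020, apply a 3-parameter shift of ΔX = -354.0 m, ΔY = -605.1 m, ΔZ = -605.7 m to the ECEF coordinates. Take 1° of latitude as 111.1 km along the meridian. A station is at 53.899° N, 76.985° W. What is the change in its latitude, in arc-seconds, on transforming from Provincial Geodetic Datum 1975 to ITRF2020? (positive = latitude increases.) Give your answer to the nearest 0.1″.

sin φ = 0.807980, cos φ = 0.589210, sin λ = -0.974311, cos λ = 0.225206.
North component: ΔN = −sin φ cos λ·ΔX − sin φ sin λ·ΔY + cos φ·ΔZ = −(0.807980)(0.225206)(-354.0) − (0.807980)(-0.974311)(-605.1) + (0.589210)(-605.7) = -768.82 m.
1° of latitude spans 111100 m, so Δφ = -768.82 / 111100 × 3600 = -24.912″.

Δφ = -24.9″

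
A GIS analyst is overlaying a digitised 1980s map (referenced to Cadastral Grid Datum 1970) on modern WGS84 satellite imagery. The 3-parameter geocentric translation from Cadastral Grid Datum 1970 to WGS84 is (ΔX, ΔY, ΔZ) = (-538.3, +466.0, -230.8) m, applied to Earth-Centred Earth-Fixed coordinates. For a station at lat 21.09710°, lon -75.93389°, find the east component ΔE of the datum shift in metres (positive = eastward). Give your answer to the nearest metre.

ΔE = -409 m

The local east axis at (φ, λ) is (−sin λ, cos λ, 0), so ΔE = −sin(-75.93389°)·(-538.3) + cos(-75.93389°)·466.0 = -408.90 m.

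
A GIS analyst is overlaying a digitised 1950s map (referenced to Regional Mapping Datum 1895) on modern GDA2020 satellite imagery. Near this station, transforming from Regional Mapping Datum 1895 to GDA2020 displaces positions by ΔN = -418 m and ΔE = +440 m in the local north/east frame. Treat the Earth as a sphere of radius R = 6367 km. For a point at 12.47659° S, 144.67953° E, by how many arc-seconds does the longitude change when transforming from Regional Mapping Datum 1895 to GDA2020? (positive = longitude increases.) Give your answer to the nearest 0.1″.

At latitude -12.47659°, cos φ = 0.976384.
One radian of longitude at latitude φ spans R cos φ, so Δλ = ΔE / (R cos φ) = 440.0 / (6367000 × 0.976384) = 7.0778e-05 rad = 14.599″.

Δλ = 14.6″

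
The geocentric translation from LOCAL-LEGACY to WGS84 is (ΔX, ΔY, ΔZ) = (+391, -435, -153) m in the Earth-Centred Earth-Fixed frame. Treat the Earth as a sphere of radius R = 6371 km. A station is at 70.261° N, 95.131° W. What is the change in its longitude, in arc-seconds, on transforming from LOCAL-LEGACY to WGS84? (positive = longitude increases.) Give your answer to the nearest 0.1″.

sin φ = 0.941241, cos φ = 0.337736, sin λ = -0.995993, cos λ = -0.089433.
East component: ΔE = −sin λ·ΔX + cos λ·ΔY = −(-0.995993)(391) + (-0.089433)(-435) = 428.34 m.
1° of latitude spans πR/180 = 111195 m; at latitude φ, 1° of longitude spans that × cos φ = 37554.5 m, so Δλ = 428.34 / 37554.5 × 3600 = 41.061″.

Δλ = 41.1″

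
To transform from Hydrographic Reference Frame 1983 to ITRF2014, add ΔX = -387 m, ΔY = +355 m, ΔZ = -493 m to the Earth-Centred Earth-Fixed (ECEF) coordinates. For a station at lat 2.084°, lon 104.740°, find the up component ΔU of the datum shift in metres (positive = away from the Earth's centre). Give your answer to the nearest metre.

At φ = 2.084°, λ = 104.740°: sin φ = 0.036365, cos φ = 0.999339, sin λ = 0.967090, cos λ = -0.254433.
ΔU = cos φ cos λ·ΔX + cos φ sin λ·ΔY + sin φ·ΔZ = (0.999339)(-0.254433)(-387) + (0.999339)(0.967090)(355) + (0.036365)(-493) = 423.56 m.

ΔU = 424 m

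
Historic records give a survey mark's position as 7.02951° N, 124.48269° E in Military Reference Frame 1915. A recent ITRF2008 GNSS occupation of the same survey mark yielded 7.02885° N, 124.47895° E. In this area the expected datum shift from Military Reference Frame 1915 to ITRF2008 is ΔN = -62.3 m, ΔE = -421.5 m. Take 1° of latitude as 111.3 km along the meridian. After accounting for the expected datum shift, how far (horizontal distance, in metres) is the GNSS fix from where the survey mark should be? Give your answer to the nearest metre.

Observed coordinate differences: Δφ = -0.00066°, Δλ = -0.00374°.
Converting to metres (1° lat = 111300 m, cos φ = 0.992483): observed ΔN = -73.5 m, observed ΔE = -413.1 m.
Subtracting the expected shift leaves a residual of -73.5 − (-62.3) = -11.2 m north and -413.1 − (-421.5) = 8.4 m east.
Residual distance = √((-11.2)² + 8.4²) = 13.9 m.

14 m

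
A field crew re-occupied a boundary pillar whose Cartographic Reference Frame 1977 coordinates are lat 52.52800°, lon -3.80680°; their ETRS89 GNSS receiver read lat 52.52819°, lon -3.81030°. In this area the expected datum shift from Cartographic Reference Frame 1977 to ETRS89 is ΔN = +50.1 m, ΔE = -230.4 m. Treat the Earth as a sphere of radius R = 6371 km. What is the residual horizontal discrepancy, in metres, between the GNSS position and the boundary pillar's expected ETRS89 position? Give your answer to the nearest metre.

Observed coordinate differences: Δφ = +0.00019°, Δλ = -0.00350°.
Converting to metres (1° lat = 111195 m, cos φ = 0.608374): observed ΔN = 21.1 m, observed ΔE = -236.8 m.
Subtracting the expected shift leaves a residual of 21.1 − (50.1) = -29.0 m north and -236.8 − (-230.4) = -6.4 m east.
Residual distance = √((-29.0)² + (-6.4)²) = 29.7 m.

30 m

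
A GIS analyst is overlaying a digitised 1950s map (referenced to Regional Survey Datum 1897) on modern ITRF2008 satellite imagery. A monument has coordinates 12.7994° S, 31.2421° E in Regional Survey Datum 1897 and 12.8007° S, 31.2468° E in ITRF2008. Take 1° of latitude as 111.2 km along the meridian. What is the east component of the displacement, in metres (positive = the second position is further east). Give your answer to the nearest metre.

Δφ = -12.8007° − -12.7994° = -0.0013°; Δλ = 31.2468° − 31.2421° = +0.0047°.
ΔN = Δφ × 111200 = -144.6 m; ΔE = Δλ × 111200 × cos(-12.7994°) = +0.0047 × 111200 × 0.975152 = 509.7 m.

ΔE = 510 m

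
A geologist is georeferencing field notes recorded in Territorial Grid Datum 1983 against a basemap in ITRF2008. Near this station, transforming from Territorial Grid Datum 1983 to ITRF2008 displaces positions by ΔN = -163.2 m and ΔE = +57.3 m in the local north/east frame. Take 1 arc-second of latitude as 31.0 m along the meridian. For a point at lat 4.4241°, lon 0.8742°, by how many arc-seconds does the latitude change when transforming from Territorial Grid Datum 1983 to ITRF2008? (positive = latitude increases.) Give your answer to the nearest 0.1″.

Δφ = -5.3″

1″ of latitude = 31.00 m, so Δφ = -163.2 / 31.00 = -5.265″.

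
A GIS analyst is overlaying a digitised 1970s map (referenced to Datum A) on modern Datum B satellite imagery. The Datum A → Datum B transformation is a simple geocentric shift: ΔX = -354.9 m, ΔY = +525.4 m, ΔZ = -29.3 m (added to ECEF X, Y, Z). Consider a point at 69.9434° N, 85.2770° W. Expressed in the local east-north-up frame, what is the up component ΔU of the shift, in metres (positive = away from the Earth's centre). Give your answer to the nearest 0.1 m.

ΔU = -217.1 m

At φ = 69.9434°, λ = -85.2770°: sin φ = 0.939354, cos φ = 0.342948, sin λ = -0.996604, cos λ = 0.082339.
ΔU = cos φ cos λ·ΔX + cos φ sin λ·ΔY + sin φ·ΔZ = (0.342948)(0.082339)(-354.9) + (0.342948)(-0.996604)(525.4) + (0.939354)(-29.3) = -217.12 m.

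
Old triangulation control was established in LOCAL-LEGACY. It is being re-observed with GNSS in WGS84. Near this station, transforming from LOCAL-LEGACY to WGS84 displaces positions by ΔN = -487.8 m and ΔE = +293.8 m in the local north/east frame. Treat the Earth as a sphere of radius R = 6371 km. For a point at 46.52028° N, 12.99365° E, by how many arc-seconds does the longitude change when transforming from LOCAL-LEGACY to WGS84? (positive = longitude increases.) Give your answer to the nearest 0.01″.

Δλ = 13.82″

At latitude 46.52028°, cos φ = 0.688098.
One radian of longitude at latitude φ spans R cos φ, so Δλ = ΔE / (R cos φ) = 293.8 / (6371000 × 0.688098) = 6.7018e-05 rad = 13.824″.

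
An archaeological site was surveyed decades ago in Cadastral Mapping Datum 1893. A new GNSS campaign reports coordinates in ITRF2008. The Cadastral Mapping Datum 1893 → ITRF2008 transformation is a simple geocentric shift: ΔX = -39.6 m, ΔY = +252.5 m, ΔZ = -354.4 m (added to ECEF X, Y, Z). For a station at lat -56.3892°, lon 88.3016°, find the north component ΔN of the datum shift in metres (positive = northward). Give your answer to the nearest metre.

ΔN = 13 m

At φ = -56.3892°, λ = 88.3016°: sin φ = -0.832817, cos φ = 0.553549, sin λ = 0.999561, cos λ = 0.029638.
ΔN = −sin φ cos λ·ΔX − sin φ sin λ·ΔY + cos φ·ΔZ = −(-0.832817)(0.029638)(-39.6) − (-0.832817)(0.999561)(252.5) + (0.553549)(-354.4) = 13.04 m.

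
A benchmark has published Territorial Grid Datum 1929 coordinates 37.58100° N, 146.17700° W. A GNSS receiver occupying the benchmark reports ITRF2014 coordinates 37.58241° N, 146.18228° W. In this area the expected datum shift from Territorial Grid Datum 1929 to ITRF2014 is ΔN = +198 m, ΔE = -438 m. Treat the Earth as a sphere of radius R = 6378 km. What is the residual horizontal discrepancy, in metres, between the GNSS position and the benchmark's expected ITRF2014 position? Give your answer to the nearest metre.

Observed coordinate differences: Δφ = +0.00141°, Δλ = -0.00528°.
Converting to metres (1° lat = 111317 m, cos φ = 0.792492): observed ΔN = 157.0 m, observed ΔE = -465.8 m.
Subtracting the expected shift leaves a residual of 157.0 − (198) = -41.0 m north and -465.8 − (-438) = -27.8 m east.
Residual distance = √((-41.0)² + (-27.8)²) = 49.6 m.

50 m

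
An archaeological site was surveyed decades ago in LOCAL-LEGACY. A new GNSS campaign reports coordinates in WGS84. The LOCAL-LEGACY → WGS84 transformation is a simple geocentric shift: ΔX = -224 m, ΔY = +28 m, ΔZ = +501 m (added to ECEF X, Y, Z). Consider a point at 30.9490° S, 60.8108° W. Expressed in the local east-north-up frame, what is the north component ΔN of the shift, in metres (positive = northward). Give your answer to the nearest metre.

ΔN = 361 m

The local north axis is (−sin φ cos λ, −sin φ sin λ, cos φ), giving ΔN = -56.181 − 12.571 + 429.670 = 360.92 m.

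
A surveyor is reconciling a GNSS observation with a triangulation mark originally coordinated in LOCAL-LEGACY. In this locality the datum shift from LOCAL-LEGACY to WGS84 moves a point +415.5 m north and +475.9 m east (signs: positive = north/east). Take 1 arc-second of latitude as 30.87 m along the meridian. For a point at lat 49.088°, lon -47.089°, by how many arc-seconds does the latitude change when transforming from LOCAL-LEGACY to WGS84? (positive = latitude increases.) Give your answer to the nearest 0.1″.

1″ of latitude = 30.87 m, so Δφ = 415.5 / 30.87 = 13.460″.

Δφ = 13.5″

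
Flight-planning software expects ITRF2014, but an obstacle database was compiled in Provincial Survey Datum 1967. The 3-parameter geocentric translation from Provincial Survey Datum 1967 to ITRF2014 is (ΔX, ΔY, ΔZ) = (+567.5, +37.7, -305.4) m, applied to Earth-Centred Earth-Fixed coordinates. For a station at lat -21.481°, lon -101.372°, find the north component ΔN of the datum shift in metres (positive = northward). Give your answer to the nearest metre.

At φ = -21.481°, λ = -101.372°: sin φ = -0.366193, cos φ = 0.930539, sin λ = -0.980368, cos λ = -0.197178.
ΔN = −sin φ cos λ·ΔX − sin φ sin λ·ΔY + cos φ·ΔZ = −(-0.366193)(-0.197178)(567.5) − (-0.366193)(-0.980368)(37.7) + (0.930539)(-305.4) = -338.70 m.

ΔN = -339 m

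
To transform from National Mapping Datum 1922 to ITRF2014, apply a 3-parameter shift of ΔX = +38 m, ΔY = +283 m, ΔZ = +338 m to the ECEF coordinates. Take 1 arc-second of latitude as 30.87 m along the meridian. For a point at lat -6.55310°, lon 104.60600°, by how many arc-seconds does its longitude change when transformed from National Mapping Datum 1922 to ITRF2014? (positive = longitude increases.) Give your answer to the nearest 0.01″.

Δλ = -3.53″

sin φ = -0.114124, cos φ = 0.993467, sin λ = 0.967683, cos λ = -0.252171.
East component: ΔE = −sin λ·ΔX + cos λ·ΔY = −(0.967683)(38) + (-0.252171)(283) = -108.14 m.
1° of latitude spans 3600 × 30.87 = 111132 m; at latitude φ, 1° of longitude spans that × cos φ = 110405.9 m, so Δλ = -108.14 / 110405.9 × 3600 = -3.526″.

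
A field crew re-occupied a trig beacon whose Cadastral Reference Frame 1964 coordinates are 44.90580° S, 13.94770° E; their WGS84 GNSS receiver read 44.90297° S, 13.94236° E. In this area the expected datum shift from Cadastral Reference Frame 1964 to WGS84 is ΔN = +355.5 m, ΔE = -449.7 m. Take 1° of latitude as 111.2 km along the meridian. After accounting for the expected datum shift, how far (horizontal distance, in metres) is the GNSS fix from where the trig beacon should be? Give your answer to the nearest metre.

50 m

Observed coordinate differences: Δφ = +0.00283°, Δλ = -0.00534°.
Converting to metres (1° lat = 111200 m, cos φ = 0.708268): observed ΔN = 314.7 m, observed ΔE = -420.6 m.
Subtracting the expected shift leaves a residual of 314.7 − (355.5) = -40.8 m north and -420.6 − (-449.7) = 29.1 m east.
Residual distance = √((-40.8)² + 29.1²) = 50.1 m.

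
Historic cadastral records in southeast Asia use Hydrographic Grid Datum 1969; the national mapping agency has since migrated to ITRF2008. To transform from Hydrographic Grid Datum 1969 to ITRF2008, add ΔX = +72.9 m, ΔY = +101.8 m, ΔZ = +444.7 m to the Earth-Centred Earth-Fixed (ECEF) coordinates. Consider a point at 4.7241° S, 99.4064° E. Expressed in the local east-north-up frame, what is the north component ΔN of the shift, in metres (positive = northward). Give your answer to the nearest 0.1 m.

ΔN = 450.5 m

At φ = -4.7241°, λ = 99.4064°: sin φ = -0.082358, cos φ = 0.996603, sin λ = 0.986554, cos λ = -0.163436.
ΔN = −sin φ cos λ·ΔX − sin φ sin λ·ΔY + cos φ·ΔZ = −(-0.082358)(-0.163436)(72.9) − (-0.082358)(0.986554)(101.8) + (0.996603)(444.7) = 450.48 m.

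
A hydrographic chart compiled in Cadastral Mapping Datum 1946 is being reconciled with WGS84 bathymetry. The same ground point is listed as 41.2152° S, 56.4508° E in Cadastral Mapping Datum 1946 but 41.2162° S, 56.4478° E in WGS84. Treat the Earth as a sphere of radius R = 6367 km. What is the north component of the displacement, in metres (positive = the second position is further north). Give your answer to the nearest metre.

Δφ = -41.2162° − -41.2152° = -0.0010°; Δλ = 56.4478° − 56.4508° = -0.0030°.
1° along a meridian = πR/180 = 111125 m.
ΔN = Δφ × 111125 = -111.1 m; ΔE = Δλ × 111125 × cos(-41.2152°) = -0.0030 × 111125 × 0.752240 = -250.8 m.

ΔN = -111 m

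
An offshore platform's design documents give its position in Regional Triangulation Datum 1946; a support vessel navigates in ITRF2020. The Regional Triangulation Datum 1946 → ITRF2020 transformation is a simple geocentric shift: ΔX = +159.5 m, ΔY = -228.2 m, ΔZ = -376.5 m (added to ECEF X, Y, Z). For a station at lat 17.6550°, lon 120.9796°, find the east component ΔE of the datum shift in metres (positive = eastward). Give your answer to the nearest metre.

ΔE = -19 m

The local east axis at (φ, λ) is (−sin λ, cos λ, 0), so ΔE = −sin(120.9796°)·159.5 + cos(120.9796°)·(-228.2) = -19.29 m.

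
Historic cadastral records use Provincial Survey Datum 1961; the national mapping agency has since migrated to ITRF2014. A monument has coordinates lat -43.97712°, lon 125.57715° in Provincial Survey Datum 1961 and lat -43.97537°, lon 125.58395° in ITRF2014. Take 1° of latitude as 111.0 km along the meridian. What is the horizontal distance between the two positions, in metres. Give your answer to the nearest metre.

Δφ = -43.97537° − -43.97712° = +0.00175°; Δλ = 125.58395° − 125.57715° = +0.00680°.
ΔN = Δφ × 111000 = 194.3 m; ΔE = Δλ × 111000 × cos(-43.97712°) = +0.00680 × 111000 × 0.719617 = 543.2 m.
Distance = √(ΔE² + ΔN²) = √(543.2² + 194.3²) = 576.9 m.

577 m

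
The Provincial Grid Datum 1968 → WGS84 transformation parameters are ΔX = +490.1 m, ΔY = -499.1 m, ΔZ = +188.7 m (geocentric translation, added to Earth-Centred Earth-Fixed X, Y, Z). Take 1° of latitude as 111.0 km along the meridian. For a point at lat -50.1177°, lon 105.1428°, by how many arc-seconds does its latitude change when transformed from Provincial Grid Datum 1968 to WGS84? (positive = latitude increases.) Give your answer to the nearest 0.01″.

sin φ = -0.767363, cos φ = 0.641213, sin λ = 0.965278, cos λ = -0.261226.
North component: ΔN = −sin φ cos λ·ΔX − sin φ sin λ·ΔY + cos φ·ΔZ = −(-0.767363)(-0.261226)(490.1) − (-0.767363)(0.965278)(-499.1) + (0.641213)(188.7) = -346.94 m.
1° of latitude spans 111000 m, so Δφ = -346.94 / 111000 × 3600 = -11.252″.

Δφ = -11.25″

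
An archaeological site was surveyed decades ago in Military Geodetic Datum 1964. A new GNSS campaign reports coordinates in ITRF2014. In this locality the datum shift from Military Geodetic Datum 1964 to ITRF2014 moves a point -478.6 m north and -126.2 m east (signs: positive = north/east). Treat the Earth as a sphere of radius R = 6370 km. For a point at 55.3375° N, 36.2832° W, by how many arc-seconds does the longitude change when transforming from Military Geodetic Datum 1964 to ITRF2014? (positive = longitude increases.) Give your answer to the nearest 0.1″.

At latitude 55.3375°, cos φ = 0.568741.
One radian of longitude at latitude φ spans R cos φ, so Δλ = ΔE / (R cos φ) = -126.2 / (6370000 × 0.568741) = -3.4834e-05 rad = -7.185″.

Δλ = -7.2″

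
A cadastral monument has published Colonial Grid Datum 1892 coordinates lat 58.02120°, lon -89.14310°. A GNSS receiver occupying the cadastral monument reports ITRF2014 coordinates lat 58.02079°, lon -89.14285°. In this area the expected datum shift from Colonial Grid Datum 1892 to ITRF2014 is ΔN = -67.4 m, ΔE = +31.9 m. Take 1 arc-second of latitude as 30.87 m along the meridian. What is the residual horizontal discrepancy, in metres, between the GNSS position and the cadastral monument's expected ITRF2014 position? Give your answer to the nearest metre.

28 m

Observed coordinate differences: Δφ = -0.00041°, Δλ = +0.00025°.
Converting to metres (1° lat = 111132 m, cos φ = 0.529605): observed ΔN = -45.6 m, observed ΔE = 14.7 m.
Subtracting the expected shift leaves a residual of -45.6 − (-67.4) = 21.8 m north and 14.7 − (31.9) = -17.2 m east.
Residual distance = √(21.8² + (-17.2)²) = 27.8 m.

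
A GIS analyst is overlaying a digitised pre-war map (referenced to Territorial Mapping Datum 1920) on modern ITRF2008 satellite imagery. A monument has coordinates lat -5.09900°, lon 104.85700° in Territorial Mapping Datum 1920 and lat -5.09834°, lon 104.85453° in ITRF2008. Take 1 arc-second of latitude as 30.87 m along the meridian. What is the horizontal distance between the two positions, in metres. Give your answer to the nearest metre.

283 m

Δφ = -5.09834° − -5.09900° = +0.00066°; Δλ = 104.85453° − 104.85700° = -0.00247°.
1° of latitude = 3600 × 30.87 = 111132 m.
ΔN = Δφ × 111132 = 73.3 m; ΔE = Δλ × 111132 × cos(-5.09900°) = -0.00247 × 111132 × 0.996043 = -273.4 m.
Distance = √(ΔE² + ΔN²) = √((-273.4)² + 73.3²) = 283.1 m.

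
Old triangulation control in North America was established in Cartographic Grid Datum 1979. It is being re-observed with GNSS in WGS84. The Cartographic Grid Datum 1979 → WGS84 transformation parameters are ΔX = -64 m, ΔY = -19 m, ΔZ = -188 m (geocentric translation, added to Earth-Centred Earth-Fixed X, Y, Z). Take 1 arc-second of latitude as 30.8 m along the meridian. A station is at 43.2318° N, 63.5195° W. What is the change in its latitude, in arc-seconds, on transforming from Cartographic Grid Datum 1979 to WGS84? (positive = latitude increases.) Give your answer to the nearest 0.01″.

sin φ = 0.684952, cos φ = 0.728589, sin λ = -0.895086, cos λ = 0.445893.
North component: ΔN = −sin φ cos λ·ΔX − sin φ sin λ·ΔY + cos φ·ΔZ = −(0.684952)(0.445893)(-64) − (0.684952)(-0.895086)(-19) + (0.728589)(-188) = -129.08 m.
1° of latitude spans 3600 × 30.80 = 110880 m, so Δφ = -129.08 / 110880 × 3600 = -4.191″.

Δφ = -4.19″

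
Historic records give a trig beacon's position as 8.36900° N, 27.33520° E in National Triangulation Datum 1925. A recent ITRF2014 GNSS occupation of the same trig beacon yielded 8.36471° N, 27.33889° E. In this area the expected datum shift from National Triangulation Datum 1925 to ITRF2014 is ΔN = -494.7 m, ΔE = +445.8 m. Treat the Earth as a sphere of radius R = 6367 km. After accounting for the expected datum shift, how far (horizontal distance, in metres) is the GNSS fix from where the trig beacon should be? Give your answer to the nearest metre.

44 m

Observed coordinate differences: Δφ = -0.00429°, Δλ = +0.00369°.
Converting to metres (1° lat = 111125 m, cos φ = 0.989351): observed ΔN = -476.7 m, observed ΔE = 405.7 m.
Subtracting the expected shift leaves a residual of -476.7 − (-494.7) = 18.0 m north and 405.7 − (445.8) = -40.1 m east.
Residual distance = √(18.0² + (-40.1)²) = 44.0 m.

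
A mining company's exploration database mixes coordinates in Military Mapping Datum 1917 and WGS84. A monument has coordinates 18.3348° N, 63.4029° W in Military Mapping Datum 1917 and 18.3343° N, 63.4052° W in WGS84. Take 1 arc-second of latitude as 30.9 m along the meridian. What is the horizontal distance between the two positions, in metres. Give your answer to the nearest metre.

Δφ = 18.3343° − 18.3348° = -0.0005°; Δλ = -63.4052° − -63.4029° = -0.0023°.
1° of latitude = 3600 × 30.90 = 111240 m.
ΔN = Δφ × 111240 = -55.6 m; ΔE = Δλ × 111240 × cos(18.3348°) = -0.0023 × 111240 × 0.949235 = -242.9 m.
Distance = √(ΔE² + ΔN²) = √((-242.9)² + (-55.6)²) = 249.2 m.

249 m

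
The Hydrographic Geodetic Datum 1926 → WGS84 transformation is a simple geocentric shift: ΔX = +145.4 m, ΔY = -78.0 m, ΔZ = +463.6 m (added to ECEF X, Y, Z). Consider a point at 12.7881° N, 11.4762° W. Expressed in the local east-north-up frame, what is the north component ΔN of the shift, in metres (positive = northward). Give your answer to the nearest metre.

The local north axis is (−sin φ cos λ, −sin φ sin λ, cos φ), giving ΔN = -31.540 − 3.435 + 452.101 = 417.13 m.

ΔN = 417 m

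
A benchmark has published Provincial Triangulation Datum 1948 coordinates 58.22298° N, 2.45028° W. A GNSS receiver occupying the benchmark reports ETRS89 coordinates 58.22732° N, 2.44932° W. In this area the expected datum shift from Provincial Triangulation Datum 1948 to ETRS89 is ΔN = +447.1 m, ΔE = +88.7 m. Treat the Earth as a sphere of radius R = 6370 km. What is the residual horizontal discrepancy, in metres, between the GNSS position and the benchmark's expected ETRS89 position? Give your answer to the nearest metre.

48 m

Observed coordinate differences: Δφ = +0.00434°, Δλ = +0.00096°.
Converting to metres (1° lat = 111177 m, cos φ = 0.526615): observed ΔN = 482.5 m, observed ΔE = 56.2 m.
Subtracting the expected shift leaves a residual of 482.5 − (447.1) = 35.4 m north and 56.2 − (88.7) = -32.5 m east.
Residual distance = √(35.4² + (-32.5)²) = 48.1 m.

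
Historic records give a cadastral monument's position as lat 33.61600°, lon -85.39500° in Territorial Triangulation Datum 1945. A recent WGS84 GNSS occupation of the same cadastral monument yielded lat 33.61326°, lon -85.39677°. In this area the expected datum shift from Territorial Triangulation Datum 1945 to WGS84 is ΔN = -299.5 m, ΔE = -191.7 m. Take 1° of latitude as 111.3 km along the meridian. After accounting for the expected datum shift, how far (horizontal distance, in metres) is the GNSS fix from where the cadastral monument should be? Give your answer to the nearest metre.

Observed coordinate differences: Δφ = -0.00274°, Δλ = -0.00177°.
Converting to metres (1° lat = 111300 m, cos φ = 0.832767): observed ΔN = -305.0 m, observed ΔE = -164.1 m.
Subtracting the expected shift leaves a residual of -305.0 − (-299.5) = -5.5 m north and -164.1 − (-191.7) = 27.6 m east.
Residual distance = √((-5.5)² + 27.6²) = 28.2 m.

28 m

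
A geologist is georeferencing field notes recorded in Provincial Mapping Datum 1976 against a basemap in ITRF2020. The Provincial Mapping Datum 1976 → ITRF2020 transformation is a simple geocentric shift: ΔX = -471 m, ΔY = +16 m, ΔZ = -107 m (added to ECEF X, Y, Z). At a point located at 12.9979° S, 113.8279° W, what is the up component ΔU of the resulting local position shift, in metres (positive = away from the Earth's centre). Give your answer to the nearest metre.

At φ = -12.9979°, λ = -113.8279°: sin φ = -0.224915, cos φ = 0.974378, sin λ = -0.914763, cos λ = -0.403991.
ΔU = cos φ cos λ·ΔX + cos φ sin λ·ΔY + sin φ·ΔZ = (0.974378)(-0.403991)(-471) + (0.974378)(-0.914763)(16) + (-0.224915)(-107) = 195.21 m.

ΔU = 195 m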